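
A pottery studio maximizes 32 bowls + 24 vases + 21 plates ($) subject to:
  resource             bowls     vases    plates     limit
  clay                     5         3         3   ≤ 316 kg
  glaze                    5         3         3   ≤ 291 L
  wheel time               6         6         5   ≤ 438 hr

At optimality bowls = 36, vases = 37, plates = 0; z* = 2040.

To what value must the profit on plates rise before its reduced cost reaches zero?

At the optimum: clay uses 291 of 316 (slack = 25); glaze uses 291 of 291 (binding); wheel time uses 438 of 438 (binding).
Slack constraints have shadow price 0 (complementary slackness).
The binding rows give the dual system: 5·y_glaze + 6·y_wheel time = 32 and 3·y_glaze + 6·y_wheel time = 24.
This yields shadow prices y_glaze = 4, y_wheel time = 2.
plates enters the basis when its profit ≥ yᵀa₃ = 4·3 + 2·5 = 22.

22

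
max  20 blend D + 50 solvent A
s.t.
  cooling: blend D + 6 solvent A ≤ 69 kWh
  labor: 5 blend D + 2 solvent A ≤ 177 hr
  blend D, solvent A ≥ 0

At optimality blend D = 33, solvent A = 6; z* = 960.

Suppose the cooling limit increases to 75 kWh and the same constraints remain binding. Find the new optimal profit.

At the optimum: cooling uses 69 of 69 (binding); labor uses 177 of 177 (binding).
From A_Bᵀ y = c: 1·y_cooling + 5·y_labor = 20; 6·y_cooling + 2·y_labor = 50.
Solving: y_cooling = 7.5, y_labor = 2.5.
Δz = y_cooling·Δb = 7.5 × (6) = 45, so new z* = 960 + 45 = 1005.

1005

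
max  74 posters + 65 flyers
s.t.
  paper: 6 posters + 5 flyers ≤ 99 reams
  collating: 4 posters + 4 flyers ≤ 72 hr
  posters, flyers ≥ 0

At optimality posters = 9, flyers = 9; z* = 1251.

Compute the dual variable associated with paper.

Both paper and collating are binding at x*.
From A_Bᵀ y = c: 6·y_paper + 4·y_collating = 74; 5·y_paper + 4·y_collating = 65.
→ y_paper = 9 and y_collating = 5.
Shadow price of paper = 9.

9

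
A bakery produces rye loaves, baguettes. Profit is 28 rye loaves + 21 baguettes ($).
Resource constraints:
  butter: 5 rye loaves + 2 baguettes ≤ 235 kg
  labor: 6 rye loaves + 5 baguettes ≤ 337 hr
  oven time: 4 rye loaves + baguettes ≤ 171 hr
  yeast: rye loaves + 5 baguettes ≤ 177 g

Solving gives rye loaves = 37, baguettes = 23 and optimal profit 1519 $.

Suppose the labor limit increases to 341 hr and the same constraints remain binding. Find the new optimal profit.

1535

At the optimum: butter uses 231 of 235 (slack = 4); labor uses 337 of 337 (binding); oven time uses 171 of 171 (binding); yeast uses 152 of 177 (slack = 25).
Slack constraints have shadow price 0 (complementary slackness).
From A_Bᵀ y = c: 6·y_labor + 4·y_oven time = 28; 5·y_labor + 1·y_oven time = 21.
This yields shadow prices y_labor = 4, y_oven time = 1.
Δz = y_labor·Δb = 4 × (4) = 16, so new z* = 1519 + 16 = 1535.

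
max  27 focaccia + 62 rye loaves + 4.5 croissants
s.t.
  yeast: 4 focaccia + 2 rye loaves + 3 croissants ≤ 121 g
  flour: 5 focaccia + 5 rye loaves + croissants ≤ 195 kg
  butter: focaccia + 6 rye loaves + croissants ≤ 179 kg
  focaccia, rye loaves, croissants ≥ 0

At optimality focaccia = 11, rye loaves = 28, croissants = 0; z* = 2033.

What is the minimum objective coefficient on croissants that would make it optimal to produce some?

11

At the optimum: yeast uses 100 of 121 (slack = 21); flour uses 195 of 195 (binding); butter uses 179 of 179 (binding).
Since yeast is not tight, its dual is 0.
Dual feasibility on the basic columns requires 5·y_flour + 1·y_butter = 27, 5·y_flour + 6·y_butter = 62.
Solving: y_flour = 4, y_butter = 7.
croissants enters the basis when its profit ≥ yᵀa₃ = 4·1 + 7·1 = 11.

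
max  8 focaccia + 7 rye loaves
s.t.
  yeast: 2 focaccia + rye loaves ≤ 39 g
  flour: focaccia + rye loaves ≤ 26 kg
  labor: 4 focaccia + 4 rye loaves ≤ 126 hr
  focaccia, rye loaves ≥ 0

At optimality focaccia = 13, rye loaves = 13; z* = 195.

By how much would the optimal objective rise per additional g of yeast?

Check each constraint at x*: yeast 39/39 (tight); flour 26/26 (tight); labor 104/126 (slack 22).
Slack constraints have shadow price 0 (complementary slackness).
The binding rows give the dual system: 2·y_yeast + 1·y_flour = 8 and 1·y_yeast + 1·y_flour = 7.
Solving: y_yeast = 1, y_flour = 6.
Shadow price of yeast = 1.

1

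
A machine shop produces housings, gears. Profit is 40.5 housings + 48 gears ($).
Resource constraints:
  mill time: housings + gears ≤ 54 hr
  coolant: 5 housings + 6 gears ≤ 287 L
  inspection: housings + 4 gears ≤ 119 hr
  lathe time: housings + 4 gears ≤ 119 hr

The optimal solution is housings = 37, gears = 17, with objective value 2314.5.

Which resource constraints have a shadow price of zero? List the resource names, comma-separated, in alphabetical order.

inspection, lathe time

mill time: 54/54 (binding)
coolant: 287/287 (binding)
inspection: 105/119 (slack 14)
lathe time: 105/119 (slack 14)
By complementary slackness, a constraint with positive slack has shadow price 0 → inspection, lathe time.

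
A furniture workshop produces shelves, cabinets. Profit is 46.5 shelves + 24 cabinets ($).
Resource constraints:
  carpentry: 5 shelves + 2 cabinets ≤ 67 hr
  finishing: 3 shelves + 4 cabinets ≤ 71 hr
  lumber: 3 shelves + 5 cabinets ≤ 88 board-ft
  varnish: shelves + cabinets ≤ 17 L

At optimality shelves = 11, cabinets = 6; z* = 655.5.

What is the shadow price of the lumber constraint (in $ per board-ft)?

0

Binding: carpentry and varnish. Non-binding: finishing (14 unused), lumber (25 unused).
Since finishing, lumber are not tight, their duals are 0.
The binding rows give the dual system: 5·y_carpentry + 1·y_varnish = 46.5 and 2·y_carpentry + 1·y_varnish = 24.
This yields shadow prices y_carpentry = 7.5, y_varnish = 9.
Shadow price of lumber = 0.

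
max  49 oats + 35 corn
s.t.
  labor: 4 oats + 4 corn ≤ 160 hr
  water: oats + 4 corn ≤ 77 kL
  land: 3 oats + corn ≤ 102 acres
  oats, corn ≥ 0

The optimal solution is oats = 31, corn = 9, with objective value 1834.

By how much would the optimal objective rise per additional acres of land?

7

Check each constraint at x*: labor 160/160 (tight); water 67/77 (slack 10); land 102/102 (tight).
By complementary slackness, y = 0 for the non-binding constraint.
From A_Bᵀ y = c: 4·y_labor + 3·y_land = 49; 4·y_labor + 1·y_land = 35.
This yields shadow prices y_labor = 7, y_land = 7.
Shadow price of land = 7.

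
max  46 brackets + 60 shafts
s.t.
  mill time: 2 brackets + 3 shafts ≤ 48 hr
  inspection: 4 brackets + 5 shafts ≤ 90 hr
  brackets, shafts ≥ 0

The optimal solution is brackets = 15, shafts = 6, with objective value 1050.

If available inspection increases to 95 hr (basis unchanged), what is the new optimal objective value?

At the optimum: mill time uses 48 of 48 (binding); inspection uses 90 of 90 (binding).
From A_Bᵀ y = c: 2·y_mill time + 4·y_inspection = 46; 3·y_mill time + 5·y_inspection = 60.
Solving: y_mill time = 5, y_inspection = 9.
Δz = y_inspection·Δb = 9 × (5) = 45, so new z* = 1050 + 45 = 1095.

1095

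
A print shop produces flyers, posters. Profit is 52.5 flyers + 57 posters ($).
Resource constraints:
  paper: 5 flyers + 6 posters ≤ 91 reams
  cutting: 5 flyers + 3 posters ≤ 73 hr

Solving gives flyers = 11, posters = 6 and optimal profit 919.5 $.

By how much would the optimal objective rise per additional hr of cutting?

At the optimum: paper uses 91 of 91 (binding); cutting uses 73 of 73 (binding).
From A_Bᵀ y = c: 5·y_paper + 5·y_cutting = 52.5; 6·y_paper + 3·y_cutting = 57.
Solving: y_paper = 8.5, y_cutting = 2.
Shadow price of cutting = 2.

2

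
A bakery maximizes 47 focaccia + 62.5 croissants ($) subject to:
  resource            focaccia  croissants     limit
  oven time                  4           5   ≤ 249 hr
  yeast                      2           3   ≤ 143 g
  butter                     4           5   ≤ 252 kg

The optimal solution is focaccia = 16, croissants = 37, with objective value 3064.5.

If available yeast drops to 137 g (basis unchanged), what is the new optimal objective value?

Binding: oven time and yeast. Non-binding: butter (3 unused).
Slack constraints have shadow price 0 (complementary slackness).
Dual feasibility on the basic columns requires 4·y_oven time + 2·y_yeast = 47, 5·y_oven time + 3·y_yeast = 62.5.
This yields shadow prices y_oven time = 8, y_yeast = 7.5.
Δz = y_yeast·Δb = 7.5 × (-6) = -45, so new z* = 3064.5 − 45 = 3019.5.

3019.5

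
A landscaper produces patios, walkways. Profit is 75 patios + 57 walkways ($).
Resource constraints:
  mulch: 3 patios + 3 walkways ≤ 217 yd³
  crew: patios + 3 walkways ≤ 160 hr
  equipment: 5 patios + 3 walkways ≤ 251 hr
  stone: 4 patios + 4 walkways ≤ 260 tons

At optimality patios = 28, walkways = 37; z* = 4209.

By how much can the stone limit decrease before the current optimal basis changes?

Binding constraints: equipment, stone. The basis is B = [[5,3],[4,4]] with det 8.
Per unit decrease in stone, x* moves by d = (0.375, -0.625).
The basis stays optimal until walkways reaches 0; allowable decrease = 59.2 tons.

59.2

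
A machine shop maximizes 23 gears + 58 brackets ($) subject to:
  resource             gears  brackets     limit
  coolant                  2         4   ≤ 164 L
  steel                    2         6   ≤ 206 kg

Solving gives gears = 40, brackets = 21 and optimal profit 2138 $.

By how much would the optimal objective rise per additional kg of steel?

Check each constraint at x*: coolant 164/164 (tight); steel 206/206 (tight).
The binding rows give the dual system: 2·y_coolant + 2·y_steel = 23 and 4·y_coolant + 6·y_steel = 58.
→ y_coolant = 5.5 and y_steel = 6.
Shadow price of steel = 6.

6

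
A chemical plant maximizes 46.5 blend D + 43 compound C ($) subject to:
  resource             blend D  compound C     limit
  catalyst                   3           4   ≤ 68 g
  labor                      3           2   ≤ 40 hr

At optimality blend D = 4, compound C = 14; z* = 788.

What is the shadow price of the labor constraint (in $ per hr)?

Both catalyst and labor are binding at x*.
Dual feasibility on the basic columns requires 3·y_catalyst + 3·y_labor = 46.5, 4·y_catalyst + 2·y_labor = 43.
→ y_catalyst = 6 and y_labor = 9.5.
Shadow price of labor = 9.5.

9.5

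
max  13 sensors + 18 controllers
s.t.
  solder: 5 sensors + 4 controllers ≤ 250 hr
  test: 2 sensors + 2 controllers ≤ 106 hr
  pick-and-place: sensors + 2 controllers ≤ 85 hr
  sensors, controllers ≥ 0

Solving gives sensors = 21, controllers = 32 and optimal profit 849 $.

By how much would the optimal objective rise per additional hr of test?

4

Check each constraint at x*: solder 233/250 (slack 17); test 106/106 (tight); pick-and-place 85/85 (tight).
Slack constraints have shadow price 0 (complementary slackness).
Dual feasibility on the basic columns requires 2·y_test + 1·y_pick-and-place = 13, 2·y_test + 2·y_pick-and-place = 18.
This yields shadow prices y_test = 4, y_pick-and-place = 5.
Shadow price of test = 4.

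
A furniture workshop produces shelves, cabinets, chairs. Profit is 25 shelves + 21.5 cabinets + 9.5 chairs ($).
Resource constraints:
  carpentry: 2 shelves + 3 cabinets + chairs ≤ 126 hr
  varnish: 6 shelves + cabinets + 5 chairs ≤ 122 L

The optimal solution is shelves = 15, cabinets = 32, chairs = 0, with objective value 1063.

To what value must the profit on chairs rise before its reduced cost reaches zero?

16.5

Both carpentry and varnish are binding at x*.
From A_Bᵀ y = c: 2·y_carpentry + 6·y_varnish = 25; 3·y_carpentry + 1·y_varnish = 21.5.
Solving: y_carpentry = 6.5, y_varnish = 2.
chairs enters the basis when its profit ≥ yᵀa₃ = 6.5·1 + 2·5 = 16.5.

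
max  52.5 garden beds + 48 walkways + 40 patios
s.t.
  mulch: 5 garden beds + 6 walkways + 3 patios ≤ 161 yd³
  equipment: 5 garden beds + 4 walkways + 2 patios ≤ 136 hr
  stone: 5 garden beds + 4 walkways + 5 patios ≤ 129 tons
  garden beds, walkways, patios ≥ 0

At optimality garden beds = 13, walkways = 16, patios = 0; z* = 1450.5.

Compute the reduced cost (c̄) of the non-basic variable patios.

Binding: mulch and stone. Non-binding: equipment (7 unused).
By complementary slackness, y = 0 for the non-binding constraint.
Dual feasibility on the basic columns requires 5·y_mulch + 5·y_stone = 52.5, 6·y_mulch + 4·y_stone = 48.
→ y_mulch = 3 and y_stone = 7.5.
Reduced cost of patios: c₃ − yᵀa₃ = 40 − (3·3 + 7.5·5) = 40 − 46.5 = -6.5.

-6.5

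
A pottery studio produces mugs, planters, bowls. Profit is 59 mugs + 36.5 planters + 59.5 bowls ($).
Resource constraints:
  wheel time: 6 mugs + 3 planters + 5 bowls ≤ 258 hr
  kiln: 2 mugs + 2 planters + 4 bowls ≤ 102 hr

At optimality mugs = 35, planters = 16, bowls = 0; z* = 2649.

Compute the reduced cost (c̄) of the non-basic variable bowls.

-6

At the optimum: wheel time uses 258 of 258 (binding); kiln uses 102 of 102 (binding).
From A_Bᵀ y = c: 6·y_wheel time + 2·y_kiln = 59; 3·y_wheel time + 2·y_kiln = 36.5.
This yields shadow prices y_wheel time = 7.5, y_kiln = 7.
Reduced cost of bowls: c₃ − yᵀa₃ = 59.5 − (7.5·5 + 7·4) = 59.5 − 65.5 = -6.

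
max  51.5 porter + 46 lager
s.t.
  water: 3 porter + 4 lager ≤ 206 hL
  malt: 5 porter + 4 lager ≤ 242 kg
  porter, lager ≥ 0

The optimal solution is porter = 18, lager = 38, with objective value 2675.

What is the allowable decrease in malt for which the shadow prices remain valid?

36

Binding constraints: water, malt. The basis is B = [[3,4],[5,4]] with det -8.
Per unit decrease in malt, x* moves by d = (-0.5, 0.375).
The basis stays optimal until porter reaches 0; allowable decrease = 36 kg.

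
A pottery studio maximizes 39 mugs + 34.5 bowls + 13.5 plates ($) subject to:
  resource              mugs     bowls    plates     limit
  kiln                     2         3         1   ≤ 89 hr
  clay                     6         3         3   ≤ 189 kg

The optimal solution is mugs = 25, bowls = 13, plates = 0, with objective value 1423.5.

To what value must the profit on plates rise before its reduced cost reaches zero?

19.5

At the optimum: kiln uses 89 of 89 (binding); clay uses 189 of 189 (binding).
The binding rows give the dual system: 2·y_kiln + 6·y_clay = 39 and 3·y_kiln + 3·y_clay = 34.5.
This yields shadow prices y_kiln = 7.5, y_clay = 4.
plates enters the basis when its profit ≥ yᵀa₃ = 7.5·1 + 4·3 = 19.5.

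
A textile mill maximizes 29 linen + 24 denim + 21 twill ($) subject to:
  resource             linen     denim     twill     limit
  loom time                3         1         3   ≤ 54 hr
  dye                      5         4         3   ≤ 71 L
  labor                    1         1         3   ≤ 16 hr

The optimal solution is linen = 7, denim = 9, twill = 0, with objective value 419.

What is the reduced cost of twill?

Binding: dye and labor. Non-binding: loom time (24 unused).
Since loom time is not tight, its dual is 0.
The binding rows give the dual system: 5·y_dye + 1·y_labor = 29 and 4·y_dye + 1·y_labor = 24.
Solving: y_dye = 5, y_labor = 4.
Reduced cost of twill: c₃ − yᵀa₃ = 21 − (5·3 + 4·3) = 21 − 27 = -6.

-6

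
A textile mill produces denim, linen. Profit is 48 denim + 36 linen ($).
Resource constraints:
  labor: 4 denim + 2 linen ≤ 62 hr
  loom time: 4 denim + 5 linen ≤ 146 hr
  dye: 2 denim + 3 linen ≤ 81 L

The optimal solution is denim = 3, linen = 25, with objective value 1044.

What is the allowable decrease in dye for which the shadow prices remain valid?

Binding constraints: labor, dye. The basis is B = [[4,2],[2,3]] with det 8.
Per unit decrease in dye, x* moves by d = (0.25, -0.5).
The basis stays optimal until linen reaches 0; allowable decrease = 50 L.

50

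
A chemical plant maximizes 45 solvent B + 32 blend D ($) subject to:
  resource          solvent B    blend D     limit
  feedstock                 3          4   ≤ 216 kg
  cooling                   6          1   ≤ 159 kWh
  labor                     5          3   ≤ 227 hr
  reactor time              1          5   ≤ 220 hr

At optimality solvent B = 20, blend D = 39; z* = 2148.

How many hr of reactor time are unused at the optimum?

5

reactor time used = 1·20 + 5·39 = 215; slack = 220 − 215 = 5.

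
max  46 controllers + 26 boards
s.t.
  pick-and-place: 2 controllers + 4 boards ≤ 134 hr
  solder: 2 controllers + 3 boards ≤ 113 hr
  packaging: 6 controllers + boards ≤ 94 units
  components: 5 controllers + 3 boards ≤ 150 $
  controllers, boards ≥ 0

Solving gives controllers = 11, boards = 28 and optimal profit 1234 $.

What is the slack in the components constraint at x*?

11

components used = 5·11 + 3·28 = 139; slack = 150 − 139 = 11.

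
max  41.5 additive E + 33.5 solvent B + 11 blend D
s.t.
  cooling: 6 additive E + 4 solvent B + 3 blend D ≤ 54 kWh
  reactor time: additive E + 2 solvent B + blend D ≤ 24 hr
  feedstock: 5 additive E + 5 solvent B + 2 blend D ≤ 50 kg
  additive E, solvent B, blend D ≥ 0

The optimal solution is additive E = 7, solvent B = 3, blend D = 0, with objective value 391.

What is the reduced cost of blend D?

Check each constraint at x*: cooling 54/54 (tight); reactor time 13/24 (slack 11); feedstock 50/50 (tight).
Slack constraints have shadow price 0 (complementary slackness).
From A_Bᵀ y = c: 6·y_cooling + 5·y_feedstock = 41.5; 4·y_cooling + 5·y_feedstock = 33.5.
→ y_cooling = 4 and y_feedstock = 3.5.
Reduced cost of blend D: c₃ − yᵀa₃ = 11 − (4·3 + 3.5·2) = 11 − 19 = -8.

-8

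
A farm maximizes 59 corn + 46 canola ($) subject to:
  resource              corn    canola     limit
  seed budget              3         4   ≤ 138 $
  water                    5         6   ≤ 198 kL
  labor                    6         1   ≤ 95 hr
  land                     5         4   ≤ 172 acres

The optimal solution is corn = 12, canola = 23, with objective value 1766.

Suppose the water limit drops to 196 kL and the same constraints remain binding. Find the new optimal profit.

1752

At the optimum: seed budget uses 128 of 138 (slack = 10); water uses 198 of 198 (binding); labor uses 95 of 95 (binding); land uses 152 of 172 (slack = 20).
Since seed budget, land are not tight, their duals are 0.
Dual feasibility on the basic columns requires 5·y_water + 6·y_labor = 59, 6·y_water + 1·y_labor = 46.
This yields shadow prices y_water = 7, y_labor = 4.
Δz = y_water·Δb = 7 × (-2) = -14, so new z* = 1766 − 14 = 1752.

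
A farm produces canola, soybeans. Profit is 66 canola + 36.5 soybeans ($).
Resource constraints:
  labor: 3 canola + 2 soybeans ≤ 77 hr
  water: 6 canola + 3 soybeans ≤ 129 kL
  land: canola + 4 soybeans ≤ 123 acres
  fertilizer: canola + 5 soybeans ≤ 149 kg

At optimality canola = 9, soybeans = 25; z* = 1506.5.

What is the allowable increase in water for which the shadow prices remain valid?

Binding constraints: labor, water. The basis is B = [[3,2],[6,3]] with det -3.
Per unit increase in water, x* moves by d = (0.6667, -1).
The basis stays optimal until soybeans reaches 0; allowable increase = 25 kL.

25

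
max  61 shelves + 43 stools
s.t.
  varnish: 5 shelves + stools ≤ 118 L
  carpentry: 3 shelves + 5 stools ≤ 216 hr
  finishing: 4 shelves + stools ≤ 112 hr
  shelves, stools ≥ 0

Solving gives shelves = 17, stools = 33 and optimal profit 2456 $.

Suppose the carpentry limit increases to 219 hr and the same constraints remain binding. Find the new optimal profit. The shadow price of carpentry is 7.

2477

Δb = 3, so new z* = 2456 + (7)·(3) = 2456 + 21 = 2477.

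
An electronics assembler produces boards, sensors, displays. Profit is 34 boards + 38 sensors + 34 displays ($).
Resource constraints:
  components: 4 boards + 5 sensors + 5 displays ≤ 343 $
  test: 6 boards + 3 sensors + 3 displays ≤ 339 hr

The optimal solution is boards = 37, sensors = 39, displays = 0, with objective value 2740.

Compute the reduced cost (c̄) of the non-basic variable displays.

At the optimum: components uses 343 of 343 (binding); test uses 339 of 339 (binding).
From A_Bᵀ y = c: 4·y_components + 6·y_test = 34; 5·y_components + 3·y_test = 38.
This yields shadow prices y_components = 7, y_test = 1.
Reduced cost of displays: c₃ − yᵀa₃ = 34 − (7·5 + 1·3) = 34 − 38 = -4.

-4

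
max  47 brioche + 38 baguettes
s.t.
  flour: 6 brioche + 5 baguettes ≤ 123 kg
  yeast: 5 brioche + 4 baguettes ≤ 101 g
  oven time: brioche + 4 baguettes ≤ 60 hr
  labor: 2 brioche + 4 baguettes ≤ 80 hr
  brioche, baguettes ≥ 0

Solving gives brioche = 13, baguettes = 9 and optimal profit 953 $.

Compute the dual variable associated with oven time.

Binding: flour and yeast. Non-binding: oven time (11 unused), labor (18 unused).
Since oven time, labor are not tight, their duals are 0.
The binding rows give the dual system: 6·y_flour + 5·y_yeast = 47 and 5·y_flour + 4·y_yeast = 38.
Solving: y_flour = 2, y_yeast = 7.
Shadow price of oven time = 0.

0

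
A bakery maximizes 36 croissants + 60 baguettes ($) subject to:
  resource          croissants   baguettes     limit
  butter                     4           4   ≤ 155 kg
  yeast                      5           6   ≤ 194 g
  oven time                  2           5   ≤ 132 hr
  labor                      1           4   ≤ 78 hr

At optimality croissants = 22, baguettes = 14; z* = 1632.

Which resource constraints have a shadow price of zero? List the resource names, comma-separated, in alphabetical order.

butter: 144/155 (slack 11)
yeast: 194/194 (binding)
oven time: 114/132 (slack 18)
labor: 78/78 (binding)
By complementary slackness, a constraint with positive slack has shadow price 0 → butter, oven time.

butter, oven time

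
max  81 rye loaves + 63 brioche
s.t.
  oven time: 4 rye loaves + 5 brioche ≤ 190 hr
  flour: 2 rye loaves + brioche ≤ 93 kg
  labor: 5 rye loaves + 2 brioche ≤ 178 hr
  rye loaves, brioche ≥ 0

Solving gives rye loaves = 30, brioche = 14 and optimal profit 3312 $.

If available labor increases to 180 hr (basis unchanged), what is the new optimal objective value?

Check each constraint at x*: oven time 190/190 (tight); flour 74/93 (slack 19); labor 178/178 (tight).
Slack constraints have shadow price 0 (complementary slackness).
From A_Bᵀ y = c: 4·y_oven time + 5·y_labor = 81; 5·y_oven time + 2·y_labor = 63.
This yields shadow prices y_oven time = 9, y_labor = 9.
Δz = y_labor·Δb = 9 × (2) = 18, so new z* = 3312 + 18 = 3330.

3330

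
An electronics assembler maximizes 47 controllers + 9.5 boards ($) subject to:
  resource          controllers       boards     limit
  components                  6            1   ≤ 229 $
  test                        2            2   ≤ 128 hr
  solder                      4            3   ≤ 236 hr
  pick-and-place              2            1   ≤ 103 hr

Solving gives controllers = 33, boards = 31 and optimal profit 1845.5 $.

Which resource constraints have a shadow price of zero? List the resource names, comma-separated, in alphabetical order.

components: 229/229 (binding)
test: 128/128 (binding)
solder: 225/236 (slack 11)
pick-and-place: 97/103 (slack 6)
By complementary slackness, a constraint with positive slack has shadow price 0 → pick-and-place, solder.

pick-and-place, solder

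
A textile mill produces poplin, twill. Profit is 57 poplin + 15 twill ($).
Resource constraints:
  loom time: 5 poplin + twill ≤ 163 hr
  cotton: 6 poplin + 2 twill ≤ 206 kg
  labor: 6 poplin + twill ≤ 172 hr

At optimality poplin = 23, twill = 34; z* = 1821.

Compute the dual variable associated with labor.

4

Check each constraint at x*: loom time 149/163 (slack 14); cotton 206/206 (tight); labor 172/172 (tight).
Slack constraints have shadow price 0 (complementary slackness).
From A_Bᵀ y = c: 6·y_cotton + 6·y_labor = 57; 2·y_cotton + 1·y_labor = 15.
Solving: y_cotton = 5.5, y_labor = 4.
Shadow price of labor = 4.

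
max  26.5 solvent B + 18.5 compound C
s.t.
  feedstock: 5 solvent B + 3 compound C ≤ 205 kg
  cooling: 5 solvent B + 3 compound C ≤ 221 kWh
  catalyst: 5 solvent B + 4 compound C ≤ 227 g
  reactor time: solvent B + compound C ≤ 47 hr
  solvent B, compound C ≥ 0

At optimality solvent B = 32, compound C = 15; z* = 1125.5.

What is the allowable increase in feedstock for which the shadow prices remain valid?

Binding constraints: feedstock, reactor time. The basis is B = [[5,3],[1,1]] with det 2.
Per unit increase in feedstock, x* moves by d = (0.5, -0.5).
The basis stays optimal until catalyst becomes binding; allowable increase = 14 kg.

14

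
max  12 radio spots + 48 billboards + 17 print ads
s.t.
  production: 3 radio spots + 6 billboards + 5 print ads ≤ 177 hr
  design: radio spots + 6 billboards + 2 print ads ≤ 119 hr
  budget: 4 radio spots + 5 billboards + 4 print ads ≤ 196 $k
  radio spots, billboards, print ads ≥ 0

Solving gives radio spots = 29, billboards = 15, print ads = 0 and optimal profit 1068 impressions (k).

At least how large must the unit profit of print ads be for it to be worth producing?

22

Binding: production and design. Non-binding: budget (5 unused).
By complementary slackness, y = 0 for the non-binding constraint.
From A_Bᵀ y = c: 3·y_production + 1·y_design = 12; 6·y_production + 6·y_design = 48.
→ y_production = 2 and y_design = 6.
print ads enters the basis when its profit ≥ yᵀa₃ = 2·5 + 6·2 = 22.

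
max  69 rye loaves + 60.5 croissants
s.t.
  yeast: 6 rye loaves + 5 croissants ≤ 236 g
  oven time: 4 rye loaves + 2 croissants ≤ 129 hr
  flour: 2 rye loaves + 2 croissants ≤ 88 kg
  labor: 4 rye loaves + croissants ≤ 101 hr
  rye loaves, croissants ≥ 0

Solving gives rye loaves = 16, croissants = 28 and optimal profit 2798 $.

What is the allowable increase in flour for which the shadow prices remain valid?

Binding constraints: yeast, flour. The basis is B = [[6,5],[2,2]] with det 2.
Per unit increase in flour, x* moves by d = (-2.5, 3).
The basis stays optimal until rye loaves reaches 0; allowable increase = 6.4 kg.

6.4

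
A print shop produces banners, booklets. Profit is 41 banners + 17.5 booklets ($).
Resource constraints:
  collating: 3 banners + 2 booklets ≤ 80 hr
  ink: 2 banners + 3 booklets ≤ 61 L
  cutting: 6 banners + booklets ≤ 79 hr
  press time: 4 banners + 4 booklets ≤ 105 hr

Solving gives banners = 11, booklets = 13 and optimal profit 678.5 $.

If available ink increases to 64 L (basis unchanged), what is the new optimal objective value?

At the optimum: collating uses 59 of 80 (slack = 21); ink uses 61 of 61 (binding); cutting uses 79 of 79 (binding); press time uses 96 of 105 (slack = 9).
Slack constraints have shadow price 0 (complementary slackness).
The binding rows give the dual system: 2·y_ink + 6·y_cutting = 41 and 3·y_ink + 1·y_cutting = 17.5.
This yields shadow prices y_ink = 4, y_cutting = 5.5.
Δz = y_ink·Δb = 4 × (3) = 12, so new z* = 678.5 + 12 = 690.5.

690.5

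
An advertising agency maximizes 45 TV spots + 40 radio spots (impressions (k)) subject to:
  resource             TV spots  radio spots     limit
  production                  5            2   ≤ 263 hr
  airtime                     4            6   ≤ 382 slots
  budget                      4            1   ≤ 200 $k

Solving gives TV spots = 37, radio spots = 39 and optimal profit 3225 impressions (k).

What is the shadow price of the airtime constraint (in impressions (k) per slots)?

At the optimum: production uses 263 of 263 (binding); airtime uses 382 of 382 (binding); budget uses 187 of 200 (slack = 13).
By complementary slackness, y = 0 for the non-binding constraint.
From A_Bᵀ y = c: 5·y_production + 4·y_airtime = 45; 2·y_production + 6·y_airtime = 40.
Solving: y_production = 5, y_airtime = 5.
Shadow price of airtime = 5.

5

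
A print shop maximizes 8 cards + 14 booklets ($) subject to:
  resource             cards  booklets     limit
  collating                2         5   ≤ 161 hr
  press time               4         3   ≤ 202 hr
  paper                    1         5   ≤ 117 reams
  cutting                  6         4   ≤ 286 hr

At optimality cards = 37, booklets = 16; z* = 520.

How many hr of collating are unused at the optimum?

7

collating used = 2·37 + 5·16 = 154; slack = 161 − 154 = 7.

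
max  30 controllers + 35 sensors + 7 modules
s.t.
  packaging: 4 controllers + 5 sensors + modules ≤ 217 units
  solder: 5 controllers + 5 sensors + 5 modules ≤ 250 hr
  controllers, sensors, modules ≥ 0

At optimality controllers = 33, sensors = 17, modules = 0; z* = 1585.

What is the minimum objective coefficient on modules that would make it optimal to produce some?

15

Both packaging and solder are binding at x*.
Dual feasibility on the basic columns requires 4·y_packaging + 5·y_solder = 30, 5·y_packaging + 5·y_solder = 35.
This yields shadow prices y_packaging = 5, y_solder = 2.
modules enters the basis when its profit ≥ yᵀa₃ = 5·1 + 2·5 = 15.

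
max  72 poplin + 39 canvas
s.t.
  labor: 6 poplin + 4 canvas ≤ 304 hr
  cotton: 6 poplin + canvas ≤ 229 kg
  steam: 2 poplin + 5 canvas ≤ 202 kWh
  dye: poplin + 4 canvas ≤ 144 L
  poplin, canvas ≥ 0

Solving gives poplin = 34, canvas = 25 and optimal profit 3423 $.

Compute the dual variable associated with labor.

At the optimum: labor uses 304 of 304 (binding); cotton uses 229 of 229 (binding); steam uses 193 of 202 (slack = 9); dye uses 134 of 144 (slack = 10).
Slack constraints have shadow price 0 (complementary slackness).
The binding rows give the dual system: 6·y_labor + 6·y_cotton = 72 and 4·y_labor + 1·y_cotton = 39.
This yields shadow prices y_labor = 9, y_cotton = 3.
Shadow price of labor = 9.

9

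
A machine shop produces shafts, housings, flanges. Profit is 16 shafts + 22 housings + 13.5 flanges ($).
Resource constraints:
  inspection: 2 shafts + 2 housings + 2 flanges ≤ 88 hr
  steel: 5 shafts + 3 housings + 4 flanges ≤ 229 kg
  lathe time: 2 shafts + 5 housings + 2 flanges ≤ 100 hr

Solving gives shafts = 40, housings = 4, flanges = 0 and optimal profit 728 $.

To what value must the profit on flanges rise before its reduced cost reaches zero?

Check each constraint at x*: inspection 88/88 (tight); steel 212/229 (slack 17); lathe time 100/100 (tight).
By complementary slackness, y = 0 for the non-binding constraint.
Dual feasibility on the basic columns requires 2·y_inspection + 2·y_lathe time = 16, 2·y_inspection + 5·y_lathe time = 22.
This yields shadow prices y_inspection = 6, y_lathe time = 2.
flanges enters the basis when its profit ≥ yᵀa₃ = 6·2 + 2·2 = 16.

16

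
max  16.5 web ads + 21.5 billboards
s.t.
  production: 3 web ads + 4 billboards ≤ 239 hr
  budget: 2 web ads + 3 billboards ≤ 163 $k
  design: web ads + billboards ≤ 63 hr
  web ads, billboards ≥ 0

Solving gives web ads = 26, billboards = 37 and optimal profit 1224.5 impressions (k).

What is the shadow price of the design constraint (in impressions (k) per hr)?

6.5

At the optimum: production uses 226 of 239 (slack = 13); budget uses 163 of 163 (binding); design uses 63 of 63 (binding).
Since production is not tight, its dual is 0.
Dual feasibility on the basic columns requires 2·y_budget + 1·y_design = 16.5, 3·y_budget + 1·y_design = 21.5.
Solving: y_budget = 5, y_design = 6.5.
Shadow price of design = 6.5.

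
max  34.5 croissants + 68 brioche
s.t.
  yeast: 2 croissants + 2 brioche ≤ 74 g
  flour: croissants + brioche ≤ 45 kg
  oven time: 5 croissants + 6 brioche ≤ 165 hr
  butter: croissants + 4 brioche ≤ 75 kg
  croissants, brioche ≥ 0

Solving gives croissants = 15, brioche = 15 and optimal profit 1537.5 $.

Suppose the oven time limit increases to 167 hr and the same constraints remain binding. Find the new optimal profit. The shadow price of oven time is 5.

Δb = 2, so new z* = 1537.5 + (5)·(2) = 1537.5 + 10 = 1547.5.

1547.5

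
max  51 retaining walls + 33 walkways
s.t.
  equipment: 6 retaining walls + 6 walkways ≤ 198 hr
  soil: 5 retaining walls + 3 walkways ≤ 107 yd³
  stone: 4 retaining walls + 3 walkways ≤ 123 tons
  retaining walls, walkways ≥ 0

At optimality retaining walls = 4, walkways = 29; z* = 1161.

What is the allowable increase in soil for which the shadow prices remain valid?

40

Binding constraints: equipment, soil. The basis is B = [[6,6],[5,3]] with det -12.
Per unit increase in soil, x* moves by d = (0.5, -0.5).
The basis stays optimal until stone becomes binding; allowable increase = 40 yd³.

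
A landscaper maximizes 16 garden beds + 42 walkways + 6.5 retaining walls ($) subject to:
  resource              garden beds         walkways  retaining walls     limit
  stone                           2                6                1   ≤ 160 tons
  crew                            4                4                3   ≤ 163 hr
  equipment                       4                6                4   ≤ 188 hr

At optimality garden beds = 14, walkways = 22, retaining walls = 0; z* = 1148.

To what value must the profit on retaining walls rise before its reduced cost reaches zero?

10

Binding: stone and equipment. Non-binding: crew (19 unused).
Since crew is not tight, its dual is 0.
Dual feasibility on the basic columns requires 2·y_stone + 4·y_equipment = 16, 6·y_stone + 6·y_equipment = 42.
Solving: y_stone = 6, y_equipment = 1.
retaining walls enters the basis when its profit ≥ yᵀa₃ = 6·1 + 1·4 = 10.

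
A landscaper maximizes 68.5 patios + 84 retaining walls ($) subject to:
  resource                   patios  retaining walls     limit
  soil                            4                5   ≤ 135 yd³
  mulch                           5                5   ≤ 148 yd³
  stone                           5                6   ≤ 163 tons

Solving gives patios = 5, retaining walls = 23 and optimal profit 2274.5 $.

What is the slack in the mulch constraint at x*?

8

mulch used = 5·5 + 5·23 = 140; slack = 148 − 140 = 8.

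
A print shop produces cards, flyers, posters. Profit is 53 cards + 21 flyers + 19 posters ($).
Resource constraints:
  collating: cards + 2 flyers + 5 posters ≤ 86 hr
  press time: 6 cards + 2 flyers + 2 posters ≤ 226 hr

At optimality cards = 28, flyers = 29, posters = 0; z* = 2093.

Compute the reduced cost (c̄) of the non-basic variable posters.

-8

Check each constraint at x*: collating 86/86 (tight); press time 226/226 (tight).
The binding rows give the dual system: 1·y_collating + 6·y_press time = 53 and 2·y_collating + 2·y_press time = 21.
→ y_collating = 2 and y_press time = 8.5.
Reduced cost of posters: c₃ − yᵀa₃ = 19 − (2·5 + 8.5·2) = 19 − 27 = -8.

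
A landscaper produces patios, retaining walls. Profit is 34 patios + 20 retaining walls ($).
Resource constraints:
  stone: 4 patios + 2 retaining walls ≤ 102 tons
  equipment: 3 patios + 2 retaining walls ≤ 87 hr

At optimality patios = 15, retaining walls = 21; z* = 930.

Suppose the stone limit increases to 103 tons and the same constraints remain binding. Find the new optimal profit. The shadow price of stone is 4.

Δb = 1, so new z* = 930 + (4)·(1) = 930 + 4 = 934.

934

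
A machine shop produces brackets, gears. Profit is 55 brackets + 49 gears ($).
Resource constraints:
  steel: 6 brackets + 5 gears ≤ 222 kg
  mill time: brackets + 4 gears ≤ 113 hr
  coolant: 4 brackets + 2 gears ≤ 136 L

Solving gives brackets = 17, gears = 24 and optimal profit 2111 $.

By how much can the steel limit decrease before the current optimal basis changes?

80.75

Binding constraints: steel, mill time. The basis is B = [[6,5],[1,4]] with det 19.
Per unit decrease in steel, x* moves by d = (-0.2105, 0.0526).
The basis stays optimal until brackets reaches 0; allowable decrease = 80.75 kg.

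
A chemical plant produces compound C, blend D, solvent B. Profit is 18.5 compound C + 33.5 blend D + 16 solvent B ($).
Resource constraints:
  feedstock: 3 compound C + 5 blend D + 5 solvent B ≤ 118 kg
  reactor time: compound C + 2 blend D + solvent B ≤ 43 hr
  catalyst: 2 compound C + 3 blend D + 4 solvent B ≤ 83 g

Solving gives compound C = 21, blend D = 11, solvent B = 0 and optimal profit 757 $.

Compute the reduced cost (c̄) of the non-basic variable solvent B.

At the optimum: feedstock uses 118 of 118 (binding); reactor time uses 43 of 43 (binding); catalyst uses 75 of 83 (slack = 8).
By complementary slackness, y = 0 for the non-binding constraint.
Dual feasibility on the basic columns requires 3·y_feedstock + 1·y_reactor time = 18.5, 5·y_feedstock + 2·y_reactor time = 33.5.
→ y_feedstock = 3.5 and y_reactor time = 8.
Reduced cost of solvent B: c₃ − yᵀa₃ = 16 − (3.5·5 + 8·1) = 16 − 25.5 = -9.5.

-9.5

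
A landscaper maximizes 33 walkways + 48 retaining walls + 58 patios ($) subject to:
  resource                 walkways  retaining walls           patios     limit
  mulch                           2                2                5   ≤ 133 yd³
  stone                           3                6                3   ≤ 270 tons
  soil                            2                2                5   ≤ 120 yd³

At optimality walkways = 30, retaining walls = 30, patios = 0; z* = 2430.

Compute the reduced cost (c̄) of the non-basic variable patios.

-2

Check each constraint at x*: mulch 120/133 (slack 13); stone 270/270 (tight); soil 120/120 (tight).
Slack constraints have shadow price 0 (complementary slackness).
Dual feasibility on the basic columns requires 3·y_stone + 2·y_soil = 33, 6·y_stone + 2·y_soil = 48.
This yields shadow prices y_stone = 5, y_soil = 9.
Reduced cost of patios: c₃ − yᵀa₃ = 58 − (5·3 + 9·5) = 58 − 60 = -2.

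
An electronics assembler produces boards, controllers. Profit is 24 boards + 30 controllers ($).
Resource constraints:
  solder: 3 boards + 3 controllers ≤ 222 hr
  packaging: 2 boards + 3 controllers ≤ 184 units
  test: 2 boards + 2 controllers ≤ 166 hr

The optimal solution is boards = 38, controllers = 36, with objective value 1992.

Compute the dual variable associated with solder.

4

Binding: solder and packaging. Non-binding: test (18 unused).
Slack constraints have shadow price 0 (complementary slackness).
The binding rows give the dual system: 3·y_solder + 2·y_packaging = 24 and 3·y_solder + 3·y_packaging = 30.
This yields shadow prices y_solder = 4, y_packaging = 6.
Shadow price of solder = 4.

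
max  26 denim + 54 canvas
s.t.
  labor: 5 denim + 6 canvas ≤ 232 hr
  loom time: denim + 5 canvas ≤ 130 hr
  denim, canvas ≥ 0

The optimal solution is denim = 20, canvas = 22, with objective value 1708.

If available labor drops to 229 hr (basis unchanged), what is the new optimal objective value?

1696

At the optimum: labor uses 232 of 232 (binding); loom time uses 130 of 130 (binding).
Dual feasibility on the basic columns requires 5·y_labor + 1·y_loom time = 26, 6·y_labor + 5·y_loom time = 54.
This yields shadow prices y_labor = 4, y_loom time = 6.
Δz = y_labor·Δb = 4 × (-3) = -12, so new z* = 1708 − 12 = 1696.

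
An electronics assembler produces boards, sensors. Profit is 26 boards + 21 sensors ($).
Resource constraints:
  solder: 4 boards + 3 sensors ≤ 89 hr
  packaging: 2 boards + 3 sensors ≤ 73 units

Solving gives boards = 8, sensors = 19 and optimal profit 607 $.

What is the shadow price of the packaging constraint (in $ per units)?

At the optimum: solder uses 89 of 89 (binding); packaging uses 73 of 73 (binding).
Dual feasibility on the basic columns requires 4·y_solder + 2·y_packaging = 26, 3·y_solder + 3·y_packaging = 21.
→ y_solder = 6 and y_packaging = 1.
Shadow price of packaging = 1.

1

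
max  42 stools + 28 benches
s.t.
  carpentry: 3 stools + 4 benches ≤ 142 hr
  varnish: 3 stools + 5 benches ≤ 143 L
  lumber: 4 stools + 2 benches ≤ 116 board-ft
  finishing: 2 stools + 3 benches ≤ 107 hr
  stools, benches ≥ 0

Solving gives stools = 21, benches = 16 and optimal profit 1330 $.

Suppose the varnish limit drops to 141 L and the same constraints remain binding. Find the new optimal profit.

At the optimum: carpentry uses 127 of 142 (slack = 15); varnish uses 143 of 143 (binding); lumber uses 116 of 116 (binding); finishing uses 90 of 107 (slack = 17).
Since carpentry, finishing are not tight, their duals are 0.
From A_Bᵀ y = c: 3·y_varnish + 4·y_lumber = 42; 5·y_varnish + 2·y_lumber = 28.
This yields shadow prices y_varnish = 2, y_lumber = 9.
Δz = y_varnish·Δb = 2 × (-2) = -4, so new z* = 1330 − 4 = 1326.

1326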